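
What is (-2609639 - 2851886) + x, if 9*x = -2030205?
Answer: -17061310/3 ≈ -5.6871e+6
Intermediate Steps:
x = -676735/3 (x = (⅑)*(-2030205) = -676735/3 ≈ -2.2558e+5)
(-2609639 - 2851886) + x = (-2609639 - 2851886) - 676735/3 = -5461525 - 676735/3 = -17061310/3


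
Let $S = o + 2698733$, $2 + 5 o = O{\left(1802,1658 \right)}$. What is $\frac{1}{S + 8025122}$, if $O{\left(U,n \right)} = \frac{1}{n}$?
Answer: $\frac{1658}{17780150927} \approx 9.325 \cdot 10^{-8}$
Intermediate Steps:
$o = - \frac{663}{1658}$ ($o = - \frac{2}{5} + \frac{1}{5 \cdot 1658} = - \frac{2}{5} + \frac{1}{5} \cdot \frac{1}{1658} = - \frac{2}{5} + \frac{1}{8290} = - \frac{663}{1658} \approx -0.39988$)
$S = \frac{4474498651}{1658}$ ($S = - \frac{663}{1658} + 2698733 = \frac{4474498651}{1658} \approx 2.6987 \cdot 10^{6}$)
$\frac{1}{S + 8025122} = \frac{1}{\frac{4474498651}{1658} + 8025122} = \frac{1}{\frac{17780150927}{1658}} = \frac{1658}{17780150927}$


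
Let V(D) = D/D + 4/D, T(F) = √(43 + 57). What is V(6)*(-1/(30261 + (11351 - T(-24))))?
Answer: -5/124806 ≈ -4.0062e-5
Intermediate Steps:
T(F) = 10 (T(F) = √100 = 10)
V(D) = 1 + 4/D
V(6)*(-1/(30261 + (11351 - T(-24)))) = ((4 + 6)/6)*(-1/(30261 + (11351 - 1*10))) = ((⅙)*10)*(-1/(30261 + (11351 - 10))) = 5*(-1/(30261 + 11341))/3 = 5*(-1/41602)/3 = 5*(-1*1/41602)/3 = (5/3)*(-1/41602) = -5/124806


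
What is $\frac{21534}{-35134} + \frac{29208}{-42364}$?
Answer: $- \frac{242307531}{186052097} \approx -1.3024$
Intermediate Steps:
$\frac{21534}{-35134} + \frac{29208}{-42364} = 21534 \left(- \frac{1}{35134}\right) + 29208 \left(- \frac{1}{42364}\right) = - \frac{10767}{17567} - \frac{7302}{10591} = - \frac{242307531}{186052097}$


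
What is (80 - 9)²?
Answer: 5041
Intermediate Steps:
(80 - 9)² = 71² = 5041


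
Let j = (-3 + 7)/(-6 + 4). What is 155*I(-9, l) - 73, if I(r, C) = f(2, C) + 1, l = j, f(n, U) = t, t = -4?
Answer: -538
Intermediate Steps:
f(n, U) = -4
j = -2 (j = 4/(-2) = 4*(-1/2) = -2)
l = -2
I(r, C) = -3 (I(r, C) = -4 + 1 = -3)
155*I(-9, l) - 73 = 155*(-3) - 73 = -465 - 73 = -538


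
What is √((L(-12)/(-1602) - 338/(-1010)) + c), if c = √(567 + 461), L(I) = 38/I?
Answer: √(220323491205 + 1308994360200*√257)/809010 ≈ 5.6920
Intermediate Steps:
c = 2*√257 (c = √1028 = 2*√257 ≈ 32.062)
√((L(-12)/(-1602) - 338/(-1010)) + c) = √(((38/(-12))/(-1602) - 338/(-1010)) + 2*√257) = √(((38*(-1/12))*(-1/1602) - 338*(-1/1010)) + 2*√257) = √((-19/6*(-1/1602) + 169/505) + 2*√257) = √((19/9612 + 169/505) + 2*√257) = √(1634023/4854060 + 2*√257)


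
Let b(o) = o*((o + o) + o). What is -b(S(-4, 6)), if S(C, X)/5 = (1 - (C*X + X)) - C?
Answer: -39675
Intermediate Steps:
S(C, X) = 5 - 5*C - 5*X - 5*C*X (S(C, X) = 5*((1 - (C*X + X)) - C) = 5*((1 - (X + C*X)) - C) = 5*((1 + (-X - C*X)) - C) = 5*((1 - X - C*X) - C) = 5*(1 - C - X - C*X) = 5 - 5*C - 5*X - 5*C*X)
b(o) = 3*o² (b(o) = o*(2*o + o) = o*(3*o) = 3*o²)
-b(S(-4, 6)) = -3*(5 - 5*(-4) - 5*6 - 5*(-4)*6)² = -3*(5 + 20 - 30 + 120)² = -3*115² = -3*13225 = -1*39675 = -39675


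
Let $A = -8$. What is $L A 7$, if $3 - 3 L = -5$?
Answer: $- \frac{448}{3} \approx -149.33$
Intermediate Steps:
$L = \frac{8}{3}$ ($L = 1 - - \frac{5}{3} = 1 + \frac{5}{3} = \frac{8}{3} \approx 2.6667$)
$L A 7 = \frac{8}{3} \left(-8\right) 7 = \left(- \frac{64}{3}\right) 7 = - \frac{448}{3}$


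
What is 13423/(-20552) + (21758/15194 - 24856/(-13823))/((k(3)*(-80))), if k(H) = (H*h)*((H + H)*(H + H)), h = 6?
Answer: -338334821424323/517976154890880 ≈ -0.65319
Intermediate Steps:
k(H) = 24*H³ (k(H) = (H*6)*((H + H)*(H + H)) = (6*H)*((2*H)*(2*H)) = (6*H)*(4*H²) = 24*H³)
13423/(-20552) + (21758/15194 - 24856/(-13823))/((k(3)*(-80))) = 13423/(-20552) + (21758/15194 - 24856/(-13823))/(((24*3³)*(-80))) = 13423*(-1/20552) + (21758*(1/15194) - 24856*(-1/13823))/(((24*27)*(-80))) = -13423/20552 + (10879/7597 + 24856/13823)/((648*(-80))) = -13423/20552 + (339211449/105013331)/(-51840) = -13423/20552 + (339211449/105013331)*(-1/51840) = -13423/20552 - 12563387/201625595520 = -338334821424323/517976154890880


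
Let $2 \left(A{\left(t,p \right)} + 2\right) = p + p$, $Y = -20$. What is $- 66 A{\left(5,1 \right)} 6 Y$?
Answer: $-7920$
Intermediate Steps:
$A{\left(t,p \right)} = -2 + p$ ($A{\left(t,p \right)} = -2 + \frac{p + p}{2} = -2 + \frac{2 p}{2} = -2 + p$)
$- 66 A{\left(5,1 \right)} 6 Y = - 66 \left(-2 + 1\right) 6 \left(-20\right) = - 66 \left(-1\right) 6 \left(-20\right) = - 66 \left(\left(-6\right) \left(-20\right)\right) = \left(-66\right) 120 = -7920$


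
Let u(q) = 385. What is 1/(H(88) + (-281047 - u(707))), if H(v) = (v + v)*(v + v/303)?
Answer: -303/80565544 ≈ -3.7609e-6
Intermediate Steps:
H(v) = 608*v²/303 (H(v) = (2*v)*(v + v*(1/303)) = (2*v)*(v + v/303) = (2*v)*(304*v/303) = 608*v²/303)
1/(H(88) + (-281047 - u(707))) = 1/((608/303)*88² + (-281047 - 1*385)) = 1/((608/303)*7744 + (-281047 - 385)) = 1/(4708352/303 - 281432) = 1/(-80565544/303) = -303/80565544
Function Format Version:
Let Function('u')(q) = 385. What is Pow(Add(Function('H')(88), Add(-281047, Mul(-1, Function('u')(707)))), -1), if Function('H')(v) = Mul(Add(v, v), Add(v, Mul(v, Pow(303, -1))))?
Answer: Rational(-303, 80565544) ≈ -3.7609e-6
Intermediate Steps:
Function('H')(v) = Mul(Rational(608, 303), Pow(v, 2)) (Function('H')(v) = Mul(Mul(2, v), Add(v, Mul(v, Rational(1, 303)))) = Mul(Mul(2, v), Add(v, Mul(Rational(1, 303), v))) = Mul(Mul(2, v), Mul(Rational(304, 303), v)) = Mul(Rational(608, 303), Pow(v, 2)))
Pow(Add(Function('H')(88), Add(-281047, Mul(-1, Function('u')(707)))), -1) = Pow(Add(Mul(Rational(608, 303), Pow(88, 2)), Add(-281047, Mul(-1, 385))), -1) = Pow(Add(Mul(Rational(608, 303), 7744), Add(-281047, -385)), -1) = Pow(Add(Rational(4708352, 303), -281432), -1) = Pow(Rational(-80565544, 303), -1) = Rational(-303, 80565544)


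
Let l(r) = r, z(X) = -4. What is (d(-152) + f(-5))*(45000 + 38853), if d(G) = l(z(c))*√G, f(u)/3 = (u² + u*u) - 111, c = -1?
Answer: -15345099 - 670824*I*√38 ≈ -1.5345e+7 - 4.1352e+6*I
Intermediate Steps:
f(u) = -333 + 6*u² (f(u) = 3*((u² + u*u) - 111) = 3*((u² + u²) - 111) = 3*(2*u² - 111) = 3*(-111 + 2*u²) = -333 + 6*u²)
d(G) = -4*√G
(d(-152) + f(-5))*(45000 + 38853) = (-8*I*√38 + (-333 + 6*(-5)²))*(45000 + 38853) = (-8*I*√38 + (-333 + 6*25))*83853 = (-8*I*√38 + (-333 + 150))*83853 = (-8*I*√38 - 183)*83853 = (-183 - 8*I*√38)*83853 = -15345099 - 670824*I*√38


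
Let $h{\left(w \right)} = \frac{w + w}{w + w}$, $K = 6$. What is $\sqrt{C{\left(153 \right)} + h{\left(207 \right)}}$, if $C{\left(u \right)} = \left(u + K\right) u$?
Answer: $2 \sqrt{6082} \approx 155.97$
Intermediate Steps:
$h{\left(w \right)} = 1$ ($h{\left(w \right)} = \frac{2 w}{2 w} = 2 w \frac{1}{2 w} = 1$)
$C{\left(u \right)} = u \left(6 + u\right)$ ($C{\left(u \right)} = \left(u + 6\right) u = \left(6 + u\right) u = u \left(6 + u\right)$)
$\sqrt{C{\left(153 \right)} + h{\left(207 \right)}} = \sqrt{153 \left(6 + 153\right) + 1} = \sqrt{153 \cdot 159 + 1} = \sqrt{24327 + 1} = \sqrt{24328} = 2 \sqrt{6082}$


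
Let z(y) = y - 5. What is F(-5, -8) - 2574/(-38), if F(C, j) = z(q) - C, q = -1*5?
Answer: 1192/19 ≈ 62.737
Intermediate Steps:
q = -5
z(y) = -5 + y
F(C, j) = -10 - C (F(C, j) = (-5 - 5) - C = -10 - C)
F(-5, -8) - 2574/(-38) = (-10 - 1*(-5)) - 2574/(-38) = (-10 + 5) - 2574*(-1)/38 = -5 - 18*(-143/38) = -5 + 1287/19 = 1192/19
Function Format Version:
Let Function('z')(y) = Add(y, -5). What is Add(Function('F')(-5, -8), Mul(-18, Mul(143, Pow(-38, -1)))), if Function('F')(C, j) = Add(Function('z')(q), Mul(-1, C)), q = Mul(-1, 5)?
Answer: Rational(1192, 19) ≈ 62.737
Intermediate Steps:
q = -5
Function('z')(y) = Add(-5, y)
Function('F')(C, j) = Add(-10, Mul(-1, C)) (Function('F')(C, j) = Add(Add(-5, -5), Mul(-1, C)) = Add(-10, Mul(-1, C)))
Add(Function('F')(-5, -8), Mul(-18, Mul(143, Pow(-38, -1)))) = Add(Add(-10, Mul(-1, -5)), Mul(-18, Mul(143, Pow(-38, -1)))) = Add(Add(-10, 5), Mul(-18, Mul(143, Rational(-1, 38)))) = Add(-5, Mul(-18, Rational(-143, 38))) = Add(-5, Rational(1287, 19)) = Rational(1192, 19)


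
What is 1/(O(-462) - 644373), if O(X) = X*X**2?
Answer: -1/99255501 ≈ -1.0075e-8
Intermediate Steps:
O(X) = X**3
1/(O(-462) - 644373) = 1/((-462)**3 - 644373) = 1/(-98611128 - 644373) = 1/(-99255501) = -1/99255501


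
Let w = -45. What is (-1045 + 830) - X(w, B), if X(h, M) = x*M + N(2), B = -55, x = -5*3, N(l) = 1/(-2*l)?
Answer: -4159/4 ≈ -1039.8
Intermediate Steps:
N(l) = -1/(2*l)
x = -15
X(h, M) = -1/4 - 15*M (X(h, M) = -15*M - 1/2/2 = -15*M - 1/2*1/2 = -15*M - 1/4 = -1/4 - 15*M)
(-1045 + 830) - X(w, B) = (-1045 + 830) - (-1/4 - 15*(-55)) = -215 - (-1/4 + 825) = -215 - 1*3299/4 = -215 - 3299/4 = -4159/4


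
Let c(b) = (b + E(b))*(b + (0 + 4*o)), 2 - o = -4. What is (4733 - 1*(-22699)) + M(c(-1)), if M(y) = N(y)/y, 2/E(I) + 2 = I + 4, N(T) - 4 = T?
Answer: 630963/23 ≈ 27433.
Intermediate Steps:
o = 6 (o = 2 - 1*(-4) = 2 + 4 = 6)
N(T) = 4 + T
E(I) = 2/(2 + I) (E(I) = 2/(-2 + (I + 4)) = 2/(-2 + (4 + I)) = 2/(2 + I))
c(b) = (24 + b)*(b + 2/(2 + b)) (c(b) = (b + 2/(2 + b))*(b + (0 + 4*6)) = (b + 2/(2 + b))*(b + (0 + 24)) = (b + 2/(2 + b))*(b + 24) = (b + 2/(2 + b))*(24 + b) = (24 + b)*(b + 2/(2 + b)))
M(y) = (4 + y)/y
(4733 - 1*(-22699)) + M(c(-1)) = (4733 - 1*(-22699)) + (4 + (48 + 2*(-1) - (2 - 1)*(24 - 1))/(2 - 1))/(((48 + 2*(-1) - (2 - 1)*(24 - 1))/(2 - 1))) = (4733 + 22699) + (4 + (48 - 2 - 1*1*23)/1)/(((48 - 2 - 1*1*23)/1)) = 27432 + (4 + 1*(48 - 2 - 23))/((1*(48 - 2 - 23))) = 27432 + (4 + 1*23)/((1*23)) = 27432 + (4 + 23)/23 = 27432 + (1/23)*27 = 27432 + 27/23 = 630963/23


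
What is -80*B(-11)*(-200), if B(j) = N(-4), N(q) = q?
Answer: -64000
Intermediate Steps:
B(j) = -4
-80*B(-11)*(-200) = -80*(-4)*(-200) = 320*(-200) = -64000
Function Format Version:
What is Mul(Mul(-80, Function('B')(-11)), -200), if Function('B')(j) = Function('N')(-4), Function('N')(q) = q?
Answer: -64000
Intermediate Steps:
Function('B')(j) = -4
Mul(Mul(-80, Function('B')(-11)), -200) = Mul(Mul(-80, -4), -200) = Mul(320, -200) = -64000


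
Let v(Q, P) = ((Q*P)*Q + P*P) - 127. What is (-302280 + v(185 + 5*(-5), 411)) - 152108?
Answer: 10236006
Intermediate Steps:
v(Q, P) = -127 + P² + P*Q² (v(Q, P) = ((P*Q)*Q + P²) - 127 = (P*Q² + P²) - 127 = (P² + P*Q²) - 127 = -127 + P² + P*Q²)
(-302280 + v(185 + 5*(-5), 411)) - 152108 = (-302280 + (-127 + 411² + 411*(185 + 5*(-5))²)) - 152108 = (-302280 + (-127 + 168921 + 411*(185 - 25)²)) - 152108 = (-302280 + (-127 + 168921 + 411*160²)) - 152108 = (-302280 + (-127 + 168921 + 411*25600)) - 152108 = (-302280 + (-127 + 168921 + 10521600)) - 152108 = (-302280 + 10690394) - 152108 = 10388114 - 152108 = 10236006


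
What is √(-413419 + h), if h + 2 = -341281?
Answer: I*√754702 ≈ 868.74*I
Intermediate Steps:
h = -341283 (h = -2 - 341281 = -341283)
√(-413419 + h) = √(-413419 - 341283) = √(-754702) = I*√754702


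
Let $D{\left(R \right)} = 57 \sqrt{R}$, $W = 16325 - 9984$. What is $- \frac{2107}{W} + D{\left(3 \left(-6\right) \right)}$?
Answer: $- \frac{2107}{6341} + 171 i \sqrt{2} \approx -0.33228 + 241.83 i$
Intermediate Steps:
$W = 6341$ ($W = 16325 - 9984 = 6341$)
$- \frac{2107}{W} + D{\left(3 \left(-6\right) \right)} = - \frac{2107}{6341} + 57 \sqrt{3 \left(-6\right)} = \left(-2107\right) \frac{1}{6341} + 57 \sqrt{-18} = - \frac{2107}{6341} + 57 \cdot 3 i \sqrt{2} = - \frac{2107}{6341} + 171 i \sqrt{2}$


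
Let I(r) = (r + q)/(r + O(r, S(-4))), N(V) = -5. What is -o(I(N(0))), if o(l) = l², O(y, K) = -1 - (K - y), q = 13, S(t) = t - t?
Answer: -64/121 ≈ -0.52893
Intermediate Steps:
S(t) = 0
O(y, K) = -1 + y - K (O(y, K) = -1 + (y - K) = -1 + y - K)
I(r) = (13 + r)/(-1 + 2*r) (I(r) = (r + 13)/(r + (-1 + r - 1*0)) = (13 + r)/(r + (-1 + r + 0)) = (13 + r)/(r + (-1 + r)) = (13 + r)/(-1 + 2*r))
-o(I(N(0))) = -((13 - 5)/(-1 + 2*(-5)))² = -(8/(-1 - 10))² = -(8/(-11))² = -(-1/11*8)² = -(-8/11)² = -1*64/121 = -64/121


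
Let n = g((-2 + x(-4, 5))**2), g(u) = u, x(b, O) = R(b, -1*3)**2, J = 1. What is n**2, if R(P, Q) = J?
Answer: 1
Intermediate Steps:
R(P, Q) = 1
x(b, O) = 1 (x(b, O) = 1**2 = 1)
n = 1 (n = (-2 + 1)**2 = (-1)**2 = 1)
n**2 = 1**2 = 1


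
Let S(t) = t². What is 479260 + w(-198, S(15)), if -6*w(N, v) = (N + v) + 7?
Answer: 1437763/3 ≈ 4.7925e+5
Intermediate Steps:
w(N, v) = -7/6 - N/6 - v/6 (w(N, v) = -((N + v) + 7)/6 = -(7 + N + v)/6 = -7/6 - N/6 - v/6)
479260 + w(-198, S(15)) = 479260 + (-7/6 - ⅙*(-198) - ⅙*15²) = 479260 + (-7/6 + 33 - ⅙*225) = 479260 + (-7/6 + 33 - 75/2) = 479260 - 17/3 = 1437763/3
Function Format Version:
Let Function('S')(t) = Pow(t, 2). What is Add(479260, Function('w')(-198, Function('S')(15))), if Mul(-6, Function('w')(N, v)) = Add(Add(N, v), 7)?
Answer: Rational(1437763, 3) ≈ 4.7925e+5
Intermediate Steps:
Function('w')(N, v) = Add(Rational(-7, 6), Mul(Rational(-1, 6), N), Mul(Rational(-1, 6), v)) (Function('w')(N, v) = Mul(Rational(-1, 6), Add(Add(N, v), 7)) = Mul(Rational(-1, 6), Add(7, N, v)) = Add(Rational(-7, 6), Mul(Rational(-1, 6), N), Mul(Rational(-1, 6), v)))
Add(479260, Function('w')(-198, Function('S')(15))) = Add(479260, Add(Rational(-7, 6), Mul(Rational(-1, 6), -198), Mul(Rational(-1, 6), Pow(15, 2)))) = Add(479260, Add(Rational(-7, 6), 33, Mul(Rational(-1, 6), 225))) = Add(479260, Add(Rational(-7, 6), 33, Rational(-75, 2))) = Add(479260, Rational(-17, 3)) = Rational(1437763, 3)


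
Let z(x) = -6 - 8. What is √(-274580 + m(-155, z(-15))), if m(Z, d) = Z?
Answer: I*√274735 ≈ 524.15*I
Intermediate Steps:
z(x) = -14
√(-274580 + m(-155, z(-15))) = √(-274580 - 155) = √(-274735) = I*√274735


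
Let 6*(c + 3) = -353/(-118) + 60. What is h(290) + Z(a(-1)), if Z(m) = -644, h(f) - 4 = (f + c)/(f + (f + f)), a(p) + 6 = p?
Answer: -394003771/615960 ≈ -639.66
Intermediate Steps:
a(p) = -6 + p
c = 5309/708 (c = -3 + (-353/(-118) + 60)/6 = -3 + (-353*(-1/118) + 60)/6 = -3 + (353/118 + 60)/6 = -3 + (⅙)*(7433/118) = -3 + 7433/708 = 5309/708 ≈ 7.4986)
h(f) = 4 + (5309/708 + f)/(3*f) (h(f) = 4 + (f + 5309/708)/(f + (f + f)) = 4 + (5309/708 + f)/(f + 2*f) = 4 + (5309/708 + f)/((3*f)) = 4 + (5309/708 + f)*(1/(3*f)) = 4 + (5309/708 + f)/(3*f))
h(290) + Z(a(-1)) = (1/2124)*(5309 + 9204*290)/290 - 644 = (1/2124)*(1/290)*(5309 + 2669160) - 644 = (1/2124)*(1/290)*2674469 - 644 = 2674469/615960 - 644 = -394003771/615960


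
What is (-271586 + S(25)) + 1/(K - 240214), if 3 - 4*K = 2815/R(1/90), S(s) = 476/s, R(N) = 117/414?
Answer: -85683306813046/315514475 ≈ -2.7157e+5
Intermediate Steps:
R(N) = 13/46 (R(N) = 117*(1/414) = 13/46)
K = -129451/52 (K = ¾ - 2815/(4*13/46) = ¾ - 2815*46/(4*13) = ¾ - ¼*129490/13 = ¾ - 64745/26 = -129451/52 ≈ -2489.4)
(-271586 + S(25)) + 1/(K - 240214) = (-271586 + 476/25) + 1/(-129451/52 - 240214) = (-271586 + 476*(1/25)) + 1/(-12620579/52) = (-271586 + 476/25) - 52/12620579 = -6789174/25 - 52/12620579 = -85683306813046/315514475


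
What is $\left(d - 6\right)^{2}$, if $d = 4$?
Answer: $4$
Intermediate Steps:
$\left(d - 6\right)^{2} = \left(4 - 6\right)^{2} = \left(-2\right)^{2} = 4$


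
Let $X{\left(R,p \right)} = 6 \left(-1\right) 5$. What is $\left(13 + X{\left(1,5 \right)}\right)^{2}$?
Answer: $289$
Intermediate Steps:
$X{\left(R,p \right)} = -30$ ($X{\left(R,p \right)} = \left(-6\right) 5 = -30$)
$\left(13 + X{\left(1,5 \right)}\right)^{2} = \left(13 - 30\right)^{2} = \left(-17\right)^{2} = 289$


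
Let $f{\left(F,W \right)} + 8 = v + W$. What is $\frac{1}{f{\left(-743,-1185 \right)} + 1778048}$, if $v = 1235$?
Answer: $\frac{1}{1778090} \approx 5.624 \cdot 10^{-7}$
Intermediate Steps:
$f{\left(F,W \right)} = 1227 + W$ ($f{\left(F,W \right)} = -8 + \left(1235 + W\right) = 1227 + W$)
$\frac{1}{f{\left(-743,-1185 \right)} + 1778048} = \frac{1}{\left(1227 - 1185\right) + 1778048} = \frac{1}{42 + 1778048} = \frac{1}{1778090}$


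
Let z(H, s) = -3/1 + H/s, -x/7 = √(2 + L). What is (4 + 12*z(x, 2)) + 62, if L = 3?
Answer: 30 - 42*√5 ≈ -63.915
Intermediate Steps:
x = -7*√5 (x = -7*√(2 + 3) = -7*√5 ≈ -15.652)
z(H, s) = -3 + H/s (z(H, s) = -3*1 + H/s = -3 + H/s)
(4 + 12*z(x, 2)) + 62 = (4 + 12*(-3 - 7*√5/2)) + 62 = (4 + (-36 - 42*√5)) + 62 = (-32 - 42*√5) + 62 = 30 - 42*√5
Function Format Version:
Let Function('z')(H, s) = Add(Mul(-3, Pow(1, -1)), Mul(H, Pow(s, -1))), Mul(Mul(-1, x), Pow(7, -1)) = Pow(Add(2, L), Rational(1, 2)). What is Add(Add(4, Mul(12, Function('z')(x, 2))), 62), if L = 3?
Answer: Add(30, Mul(-42, Pow(5, Rational(1, 2)))) ≈ -63.915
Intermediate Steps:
x = Mul(-7, Pow(5, Rational(1, 2))) (x = Mul(-7, Pow(Add(2, 3), Rational(1, 2))) = Mul(-7, Pow(5, Rational(1, 2))) ≈ -15.652)
Function('z')(H, s) = Add(-3, Mul(H, Pow(s, -1))) (Function('z')(H, s) = Add(Mul(-3, 1), Mul(H, Pow(s, -1))) = Add(-3, Mul(H, Pow(s, -1))))
Add(Add(4, Mul(12, Function('z')(x, 2))), 62) = Add(Add(4, Mul(12, Add(-3, Mul(Mul(-7, Pow(5, Rational(1, 2))), Pow(2, -1))))), 62) = Add(Add(4, Mul(12, Add(-3, Mul(Mul(-7, Pow(5, Rational(1, 2))), Rational(1, 2))))), 62) = Add(Add(4, Mul(12, Add(-3, Mul(Rational(-7, 2), Pow(5, Rational(1, 2)))))), 62) = Add(Add(4, Add(-36, Mul(-42, Pow(5, Rational(1, 2))))), 62) = Add(Add(-32, Mul(-42, Pow(5, Rational(1, 2)))), 62) = Add(30, Mul(-42, Pow(5, Rational(1, 2))))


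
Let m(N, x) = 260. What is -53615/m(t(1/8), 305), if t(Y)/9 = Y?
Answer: -10723/52 ≈ -206.21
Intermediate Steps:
t(Y) = 9*Y
-53615/m(t(1/8), 305) = -53615/260 = -53615*1/260 = -10723/52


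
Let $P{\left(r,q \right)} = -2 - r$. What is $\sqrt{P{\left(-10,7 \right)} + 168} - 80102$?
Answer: $-80102 + 4 \sqrt{11} \approx -80089.0$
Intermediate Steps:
$\sqrt{P{\left(-10,7 \right)} + 168} - 80102 = \sqrt{\left(-2 - -10\right) + 168} - 80102 = \sqrt{\left(-2 + 10\right) + 168} - 80102 = \sqrt{8 + 168} - 80102 = \sqrt{176} - 80102 = 4 \sqrt{11} - 80102 = -80102 + 4 \sqrt{11}$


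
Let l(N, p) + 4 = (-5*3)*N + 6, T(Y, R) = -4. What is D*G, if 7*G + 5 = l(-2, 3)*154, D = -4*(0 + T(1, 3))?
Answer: 78768/7 ≈ 11253.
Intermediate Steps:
l(N, p) = 2 - 15*N (l(N, p) = -4 + ((-5*3)*N + 6) = -4 + (-15*N + 6) = -4 + (6 - 15*N) = 2 - 15*N)
D = 16 (D = -4*(0 - 4) = -4*(-4) = 16)
G = 4923/7 (G = -5/7 + ((2 - 15*(-2))*154)/7 = -5/7 + ((2 + 30)*154)/7 = -5/7 + (32*154)/7 = -5/7 + (⅐)*4928 = -5/7 + 704 = 4923/7 ≈ 703.29)
D*G = 16*(4923/7) = 78768/7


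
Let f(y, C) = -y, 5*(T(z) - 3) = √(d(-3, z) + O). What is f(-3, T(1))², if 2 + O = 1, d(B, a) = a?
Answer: 9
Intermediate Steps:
O = -1 (O = -2 + 1 = -1)
T(z) = 3 + √(-1 + z)/5 (T(z) = 3 + √(z - 1)/5 = 3 + √(-1 + z)/5)
f(-3, T(1))² = (-1*(-3))² = 3² = 9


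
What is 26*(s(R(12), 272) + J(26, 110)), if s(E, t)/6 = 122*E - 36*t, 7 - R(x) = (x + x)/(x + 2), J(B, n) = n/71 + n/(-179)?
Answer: -126943971960/88963 ≈ -1.4269e+6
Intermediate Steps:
J(B, n) = 108*n/12709 (J(B, n) = n*(1/71) + n*(-1/179) = n/71 - n/179 = 108*n/12709)
R(x) = 7 - 2*x/(2 + x) (R(x) = 7 - (x + x)/(x + 2) = 7 - 2*x/(2 + x))
s(E, t) = -216*t + 732*E (s(E, t) = 6*(122*E - 36*t) = 6*(-36*t + 122*E) = -216*t + 732*E)
26*(s(R(12), 272) + J(26, 110)) = 26*((-216*272 + 732*((14 + 5*12)/(2 + 12))) + (108/12709)*110) = 26*((-58752 + 732*((14 + 60)/14)) + 11880/12709) = 26*((-58752 + 732*((1/14)*74)) + 11880/12709) = 26*((-58752 + 732*(37/7)) + 11880/12709) = 26*((-58752 + 27084/7) + 11880/12709) = 26*(-384180/7 + 11880/12709) = 26*(-4882460460/88963) = -126943971960/88963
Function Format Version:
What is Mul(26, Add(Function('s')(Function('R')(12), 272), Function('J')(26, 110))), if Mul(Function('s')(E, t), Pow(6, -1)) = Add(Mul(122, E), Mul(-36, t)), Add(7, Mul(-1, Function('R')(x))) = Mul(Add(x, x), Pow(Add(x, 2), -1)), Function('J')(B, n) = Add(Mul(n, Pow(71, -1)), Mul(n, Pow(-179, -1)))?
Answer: Rational(-126943971960, 88963) ≈ -1.4269e+6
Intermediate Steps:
Function('J')(B, n) = Mul(Rational(108, 12709), n) (Function('J')(B, n) = Add(Mul(n, Rational(1, 71)), Mul(n, Rational(-1, 179))) = Add(Mul(Rational(1, 71), n), Mul(Rational(-1, 179), n)) = Mul(Rational(108, 12709), n))
Function('R')(x) = Add(7, Mul(-2, x, Pow(Add(2, x), -1))) (Function('R')(x) = Add(7, Mul(-1, Mul(Add(x, x), Pow(Add(x, 2), -1)))) = Add(7, Mul(-1, Mul(Mul(2, x), Pow(Add(2, x), -1)))) = Add(7, Mul(-1, Mul(2, x, Pow(Add(2, x), -1)))) = Add(7, Mul(-2, x, Pow(Add(2, x), -1))))
Function('s')(E, t) = Add(Mul(-216, t), Mul(732, E)) (Function('s')(E, t) = Mul(6, Add(Mul(122, E), Mul(-36, t))) = Mul(6, Add(Mul(-36, t), Mul(122, E))) = Add(Mul(-216, t), Mul(732, E)))
Mul(26, Add(Function('s')(Function('R')(12), 272), Function('J')(26, 110))) = Mul(26, Add(Add(Mul(-216, 272), Mul(732, Mul(Pow(Add(2, 12), -1), Add(14, Mul(5, 12))))), Mul(Rational(108, 12709), 110))) = Mul(26, Add(Add(-58752, Mul(732, Mul(Pow(14, -1), Add(14, 60)))), Rational(11880, 12709))) = Mul(26, Add(Add(-58752, Mul(732, Mul(Rational(1, 14), 74))), Rational(11880, 12709))) = Mul(26, Add(Add(-58752, Mul(732, Rational(37, 7))), Rational(11880, 12709))) = Mul(26, Add(Add(-58752, Rational(27084, 7)), Rational(11880, 12709))) = Mul(26, Add(Rational(-384180, 7), Rational(11880, 12709))) = Mul(26, Rational(-4882460460, 88963)) = Rational(-126943971960, 88963)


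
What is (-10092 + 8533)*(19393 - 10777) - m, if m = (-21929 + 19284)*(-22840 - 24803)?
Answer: -139448079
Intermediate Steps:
m = 126015735 (m = -2645*(-47643) = 126015735)
(-10092 + 8533)*(19393 - 10777) - m = (-10092 + 8533)*(19393 - 10777) - 1*126015735 = -1559*8616 - 126015735 = -13432344 - 126015735 = -139448079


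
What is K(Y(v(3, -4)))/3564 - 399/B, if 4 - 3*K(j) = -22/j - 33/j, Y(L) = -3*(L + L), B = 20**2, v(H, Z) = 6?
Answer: -4798259/4811400 ≈ -0.99727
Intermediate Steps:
B = 400
Y(L) = -6*L
K(j) = 4/3 + 55/(3*j) (K(j) = 4/3 - (-22/j - 33/j)/3 = 4/3 - (-55)/(3*j) = 4/3 + 55/(3*j))
K(Y(v(3, -4)))/3564 - 399/B = ((55 + 4*(-6*6))/(3*((-6*6))))/3564 - 399/400 = ((1/3)*(55 + 4*(-36))/(-36))*(1/3564) - 399*1/400 = ((1/3)*(-1/36)*(55 - 144))*(1/3564) - 399/400 = ((1/3)*(-1/36)*(-89))*(1/3564) - 399/400 = (89/108)*(1/3564) - 399/400 = 89/384912 - 399/400 = -4798259/4811400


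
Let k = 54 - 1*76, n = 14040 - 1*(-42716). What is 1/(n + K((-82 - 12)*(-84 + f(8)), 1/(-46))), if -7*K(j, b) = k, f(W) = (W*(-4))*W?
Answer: 7/397314 ≈ 1.7618e-5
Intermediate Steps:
f(W) = -4*W² (f(W) = (-4*W)*W = -4*W²)
n = 56756 (n = 14040 + 42716 = 56756)
k = -22 (k = 54 - 76 = -22)
K(j, b) = 22/7 (K(j, b) = -⅐*(-22) = 22/7)
1/(n + K((-82 - 12)*(-84 + f(8)), 1/(-46))) = 1/(56756 + 22/7) = 1/(397314/7) = 7/397314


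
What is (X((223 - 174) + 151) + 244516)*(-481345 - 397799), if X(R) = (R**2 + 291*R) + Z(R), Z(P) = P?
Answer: -301472543904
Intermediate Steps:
X(R) = R**2 + 292*R (X(R) = (R**2 + 291*R) + R = R**2 + 292*R)
(X((223 - 174) + 151) + 244516)*(-481345 - 397799) = (((223 - 174) + 151)*(292 + ((223 - 174) + 151)) + 244516)*(-481345 - 397799) = ((49 + 151)*(292 + (49 + 151)) + 244516)*(-879144) = (200*(292 + 200) + 244516)*(-879144) = (200*492 + 244516)*(-879144) = (98400 + 244516)*(-879144) = 342916*(-879144) = -301472543904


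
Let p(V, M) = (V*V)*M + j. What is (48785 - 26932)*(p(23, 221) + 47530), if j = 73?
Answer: 3595080736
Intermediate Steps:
p(V, M) = 73 + M*V² (p(V, M) = (V*V)*M + 73 = V²*M + 73 = M*V² + 73 = 73 + M*V²)
(48785 - 26932)*(p(23, 221) + 47530) = (48785 - 26932)*((73 + 221*23²) + 47530) = 21853*((73 + 221*529) + 47530) = 21853*((73 + 116909) + 47530) = 21853*(116982 + 47530) = 21853*164512 = 3595080736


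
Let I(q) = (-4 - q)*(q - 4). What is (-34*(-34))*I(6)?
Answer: -23120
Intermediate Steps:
I(q) = (-4 + q)*(-4 - q) (I(q) = (-4 - q)*(-4 + q) = (-4 + q)*(-4 - q))
(-34*(-34))*I(6) = (-34*(-34))*(16 - 1*6²) = 1156*(16 - 1*36) = 1156*(16 - 36) = 1156*(-20) = -23120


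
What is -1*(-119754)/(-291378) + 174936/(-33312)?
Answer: -381678799/67405444 ≈ -5.6624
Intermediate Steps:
-1*(-119754)/(-291378) + 174936/(-33312) = 119754*(-1/291378) + 174936*(-1/33312) = -19959/48563 - 7289/1388 = -381678799/67405444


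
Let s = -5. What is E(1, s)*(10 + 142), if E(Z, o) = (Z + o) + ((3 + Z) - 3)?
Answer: -456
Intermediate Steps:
E(Z, o) = o + 2*Z (E(Z, o) = (Z + o) + Z = o + 2*Z)
E(1, s)*(10 + 142) = (-5 + 2*1)*(10 + 142) = (-5 + 2)*152 = -3*152 = -456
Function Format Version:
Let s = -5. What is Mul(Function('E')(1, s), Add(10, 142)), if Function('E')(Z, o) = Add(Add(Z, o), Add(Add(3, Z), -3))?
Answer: -456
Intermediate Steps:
Function('E')(Z, o) = Add(o, Mul(2, Z)) (Function('E')(Z, o) = Add(Add(Z, o), Z) = Add(o, Mul(2, Z)))
Mul(Function('E')(1, s), Add(10, 142)) = Mul(Add(-5, Mul(2, 1)), Add(10, 142)) = Mul(Add(-5, 2), 152) = Mul(-3, 152) = -456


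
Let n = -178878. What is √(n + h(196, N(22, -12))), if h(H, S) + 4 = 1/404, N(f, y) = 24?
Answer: I*√7299101027/202 ≈ 422.94*I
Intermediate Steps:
h(H, S) = -1615/404 (h(H, S) = -4 + 1/404 = -1615/404)
√(n + h(196, N(22, -12))) = √(-178878 - 1615/404) = √(-72268327/404) = I*√7299101027/202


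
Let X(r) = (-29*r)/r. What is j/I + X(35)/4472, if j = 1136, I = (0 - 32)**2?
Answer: 39457/35776 ≈ 1.1029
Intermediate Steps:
I = 1024 (I = (-32)**2 = 1024)
X(r) = -29
j/I + X(35)/4472 = 1136/1024 - 29/4472 = 1136*(1/1024) - 29*1/4472 = 71/64 - 29/4472 = 39457/35776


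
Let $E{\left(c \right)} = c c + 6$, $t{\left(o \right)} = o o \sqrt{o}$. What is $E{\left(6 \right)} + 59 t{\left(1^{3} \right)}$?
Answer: $101$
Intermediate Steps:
$t{\left(o \right)} = o^{\frac{5}{2}}$ ($t{\left(o \right)} = o o^{\frac{3}{2}} = o^{\frac{5}{2}}$)
$E{\left(c \right)} = 6 + c^{2}$ ($E{\left(c \right)} = c^{2} + 6 = 6 + c^{2}$)
$E{\left(6 \right)} + 59 t{\left(1^{3} \right)} = \left(6 + 6^{2}\right) + 59 \left(1^{3}\right)^{\frac{5}{2}} = \left(6 + 36\right) + 59 \cdot 1^{\frac{5}{2}} = 42 + 59 \cdot 1 = 42 + 59 = 101$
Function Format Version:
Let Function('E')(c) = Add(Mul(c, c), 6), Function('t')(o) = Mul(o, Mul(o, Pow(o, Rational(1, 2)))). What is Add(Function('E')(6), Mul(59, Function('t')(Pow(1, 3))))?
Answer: 101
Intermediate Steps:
Function('t')(o) = Pow(o, Rational(5, 2)) (Function('t')(o) = Mul(o, Pow(o, Rational(3, 2))) = Pow(o, Rational(5, 2)))
Function('E')(c) = Add(6, Pow(c, 2)) (Function('E')(c) = Add(Pow(c, 2), 6) = Add(6, Pow(c, 2)))
Add(Function('E')(6), Mul(59, Function('t')(Pow(1, 3)))) = Add(Add(6, Pow(6, 2)), Mul(59, Pow(Pow(1, 3), Rational(5, 2)))) = Add(Add(6, 36), Mul(59, Pow(1, Rational(5, 2)))) = Add(42, Mul(59, 1)) = Add(42, 59) = 101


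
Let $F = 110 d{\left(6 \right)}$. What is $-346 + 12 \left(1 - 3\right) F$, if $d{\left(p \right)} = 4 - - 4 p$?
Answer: $-74266$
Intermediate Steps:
$d{\left(p \right)} = 4 + 4 p$
$F = 3080$ ($F = 110 \left(4 + 4 \cdot 6\right) = 110 \left(4 + 24\right) = 110 \cdot 28 = 3080$)
$-346 + 12 \left(1 - 3\right) F = -346 + 12 \left(1 - 3\right) 3080 = -346 + 12 \left(-2\right) 3080 = -346 - 73920 = -74266$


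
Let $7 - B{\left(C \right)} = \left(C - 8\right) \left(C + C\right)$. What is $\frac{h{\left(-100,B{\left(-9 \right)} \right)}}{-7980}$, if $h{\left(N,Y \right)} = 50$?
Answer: $- \frac{5}{798} \approx -0.0062657$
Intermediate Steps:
$B{\left(C \right)} = 7 - 2 C \left(-8 + C\right)$ ($B{\left(C \right)} = 7 - \left(C - 8\right) \left(C + C\right) = 7 - \left(-8 + C\right) 2 C = 7 - 2 C \left(-8 + C\right)$)
$\frac{h{\left(-100,B{\left(-9 \right)} \right)}}{-7980} = \frac{50}{-7980} = 50 \left(- \frac{1}{7980}\right) = - \frac{5}{798}$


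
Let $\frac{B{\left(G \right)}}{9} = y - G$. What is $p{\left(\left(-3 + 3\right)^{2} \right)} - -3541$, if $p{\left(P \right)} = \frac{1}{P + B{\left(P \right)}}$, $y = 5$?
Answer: $\frac{159346}{45} \approx 3541.0$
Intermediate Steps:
$B{\left(G \right)} = 45 - 9 G$ ($B{\left(G \right)} = 9 \left(5 - G\right) = 45 - 9 G$)
$p{\left(P \right)} = \frac{1}{45 - 8 P}$ ($p{\left(P \right)} = \frac{1}{P - \left(-45 + 9 P\right)} = \frac{1}{45 - 8 P}$)
$p{\left(\left(-3 + 3\right)^{2} \right)} - -3541 = - \frac{1}{-45 + 8 \left(-3 + 3\right)^{2}} - -3541 = - \frac{1}{-45 + 8 \cdot 0^{2}} + 3541 = - \frac{1}{-45 + 8 \cdot 0} + 3541 = - \frac{1}{-45 + 0} + 3541 = - \frac{1}{-45} + 3541 = \left(-1\right) \left(- \frac{1}{45}\right) + 3541 = \frac{1}{45} + 3541 = \frac{159346}{45}$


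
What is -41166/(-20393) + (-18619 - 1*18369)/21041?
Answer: 111877522/429089113 ≈ 0.26073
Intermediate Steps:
-41166/(-20393) + (-18619 - 1*18369)/21041 = -41166*(-1/20393) + (-18619 - 18369)*(1/21041) = 41166/20393 - 36988*1/21041 = 41166/20393 - 36988/21041 = 111877522/429089113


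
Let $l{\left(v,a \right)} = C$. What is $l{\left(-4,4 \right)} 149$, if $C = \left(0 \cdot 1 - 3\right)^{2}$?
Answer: $1341$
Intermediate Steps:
$C = 9$ ($C = \left(0 - 3\right)^{2} = \left(-3\right)^{2} = 9$)
$l{\left(v,a \right)} = 9$
$l{\left(-4,4 \right)} 149 = 9 \cdot 149 = 1341$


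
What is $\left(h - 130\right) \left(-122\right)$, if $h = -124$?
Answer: $30988$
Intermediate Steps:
$\left(h - 130\right) \left(-122\right) = \left(-124 - 130\right) \left(-122\right) = \left(-254\right) \left(-122\right) = 30988$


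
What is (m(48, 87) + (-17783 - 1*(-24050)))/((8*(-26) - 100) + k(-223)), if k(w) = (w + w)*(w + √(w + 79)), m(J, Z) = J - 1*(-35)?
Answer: 52466875/821613867 + 2832100*I/821613867 ≈ 0.063858 + 0.003447*I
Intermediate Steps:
m(J, Z) = 35 + J (m(J, Z) = J + 35 = 35 + J)
k(w) = 2*w*(w + √(79 + w)) (k(w) = (2*w)*(w + √(79 + w)) = 2*w*(w + √(79 + w)))
(m(48, 87) + (-17783 - 1*(-24050)))/((8*(-26) - 100) + k(-223)) = ((35 + 48) + (-17783 - 1*(-24050)))/((8*(-26) - 100) + 2*(-223)*(-223 + √(79 - 223))) = (83 + (-17783 + 24050))/((-208 - 100) + 2*(-223)*(-223 + √(-144))) = (83 + 6267)/(-308 + 2*(-223)*(-223 + 12*I)) = 6350/(-308 + (99458 - 5352*I)) = 6350/(99150 - 5352*I) = 6350*((99150 + 5352*I)/9859366404) = 3175*(99150 + 5352*I)/4929683202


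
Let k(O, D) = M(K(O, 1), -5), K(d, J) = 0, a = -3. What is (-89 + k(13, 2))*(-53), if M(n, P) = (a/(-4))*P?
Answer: 19663/4 ≈ 4915.8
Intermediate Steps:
M(n, P) = 3*P/4 (M(n, P) = (-3/(-4))*P = (-¼*(-3))*P = 3*P/4)
k(O, D) = -15/4 (k(O, D) = (¾)*(-5) = -15/4)
(-89 + k(13, 2))*(-53) = (-89 - 15/4)*(-53) = -371/4*(-53) = 19663/4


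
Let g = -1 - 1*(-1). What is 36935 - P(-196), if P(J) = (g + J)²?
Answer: -1481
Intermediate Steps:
g = 0 (g = -1 + 1 = 0)
P(J) = J² (P(J) = (0 + J)² = J²)
36935 - P(-196) = 36935 - 1*(-196)² = 36935 - 1*38416 = 36935 - 38416 = -1481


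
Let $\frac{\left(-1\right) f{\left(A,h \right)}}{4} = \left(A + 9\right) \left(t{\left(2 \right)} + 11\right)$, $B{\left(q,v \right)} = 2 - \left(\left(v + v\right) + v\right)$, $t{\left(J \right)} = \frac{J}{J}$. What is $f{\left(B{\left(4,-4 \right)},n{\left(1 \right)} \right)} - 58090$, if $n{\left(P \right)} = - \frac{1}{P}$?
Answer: $-59194$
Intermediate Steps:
$t{\left(J \right)} = 1$
$B{\left(q,v \right)} = 2 - 3 v$ ($B{\left(q,v \right)} = 2 - \left(2 v + v\right) = 2 - 3 v$)
$f{\left(A,h \right)} = -432 - 48 A$ ($f{\left(A,h \right)} = - 4 \left(A + 9\right) \left(1 + 11\right) = - 4 \left(9 + A\right) 12 = - 4 \left(108 + 12 A\right) = -432 - 48 A$)
$f{\left(B{\left(4,-4 \right)},n{\left(1 \right)} \right)} - 58090 = \left(-432 - 48 \left(2 - -12\right)\right) - 58090 = \left(-432 - 48 \left(2 + 12\right)\right) - 58090 = \left(-432 - 672\right) - 58090 = -1104 - 58090 = -59194$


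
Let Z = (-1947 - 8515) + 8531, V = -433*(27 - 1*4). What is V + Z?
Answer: -11890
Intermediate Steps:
V = -9959 (V = -433*(27 - 4) = -433*23 = -9959)
Z = -1931 (Z = -10462 + 8531 = -1931)
V + Z = -9959 - 1931 = -11890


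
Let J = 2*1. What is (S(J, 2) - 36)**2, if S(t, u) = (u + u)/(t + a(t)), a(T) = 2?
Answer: 1225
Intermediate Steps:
J = 2
S(t, u) = 2*u/(2 + t) (S(t, u) = (u + u)/(t + 2) = (2*u)/(2 + t) = 2*u/(2 + t))
(S(J, 2) - 36)**2 = (2*2/(2 + 2) - 36)**2 = (2*2/4 - 36)**2 = (2*2*(1/4) - 36)**2 = (1 - 36)**2 = (-35)**2 = 1225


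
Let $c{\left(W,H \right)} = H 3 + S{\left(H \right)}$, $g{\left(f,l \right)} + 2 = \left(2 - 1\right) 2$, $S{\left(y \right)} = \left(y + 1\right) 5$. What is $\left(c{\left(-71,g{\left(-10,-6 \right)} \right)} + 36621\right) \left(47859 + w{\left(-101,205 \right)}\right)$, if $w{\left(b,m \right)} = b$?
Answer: $1749184508$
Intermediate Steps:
$S{\left(y \right)} = 5 + 5 y$ ($S{\left(y \right)} = \left(1 + y\right) 5 = 5 + 5 y$)
$g{\left(f,l \right)} = 0$ ($g{\left(f,l \right)} = -2 + \left(2 - 1\right) 2 = -2 + 1 \cdot 2 = -2 + 2 = 0$)
$c{\left(W,H \right)} = 5 + 8 H$ ($c{\left(W,H \right)} = H 3 + \left(5 + 5 H\right) = 3 H + \left(5 + 5 H\right) = 5 + 8 H$)
$\left(c{\left(-71,g{\left(-10,-6 \right)} \right)} + 36621\right) \left(47859 + w{\left(-101,205 \right)}\right) = \left(\left(5 + 8 \cdot 0\right) + 36621\right) \left(47859 - 101\right) = \left(\left(5 + 0\right) + 36621\right) 47758 = \left(5 + 36621\right) 47758 = 36626 \cdot 47758 = 1749184508$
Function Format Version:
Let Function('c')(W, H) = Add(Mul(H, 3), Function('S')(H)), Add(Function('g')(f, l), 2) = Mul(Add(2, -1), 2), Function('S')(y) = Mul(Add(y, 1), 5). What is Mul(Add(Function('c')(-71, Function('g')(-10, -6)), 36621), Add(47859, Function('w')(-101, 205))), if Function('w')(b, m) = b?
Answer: 1749184508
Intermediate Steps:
Function('S')(y) = Add(5, Mul(5, y)) (Function('S')(y) = Mul(Add(1, y), 5) = Add(5, Mul(5, y)))
Function('g')(f, l) = 0 (Function('g')(f, l) = Add(-2, Mul(Add(2, -1), 2)) = Add(-2, Mul(1, 2)) = Add(-2, 2) = 0)
Function('c')(W, H) = Add(5, Mul(8, H)) (Function('c')(W, H) = Add(Mul(H, 3), Add(5, Mul(5, H))) = Add(Mul(3, H), Add(5, Mul(5, H))) = Add(5, Mul(8, H)))
Mul(Add(Function('c')(-71, Function('g')(-10, -6)), 36621), Add(47859, Function('w')(-101, 205))) = Mul(Add(Add(5, Mul(8, 0)), 36621), Add(47859, -101)) = Mul(Add(Add(5, 0), 36621), 47758) = Mul(Add(5, 36621), 47758) = Mul(36626, 47758) = 1749184508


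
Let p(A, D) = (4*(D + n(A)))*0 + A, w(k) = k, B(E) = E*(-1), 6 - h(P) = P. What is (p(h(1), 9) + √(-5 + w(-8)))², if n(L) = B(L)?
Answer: (5 + I*√13)² ≈ 12.0 + 36.056*I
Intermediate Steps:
h(P) = 6 - P
B(E) = -E
n(L) = -L
p(A, D) = A (p(A, D) = (4*(D - A))*0 + A = (-4*A + 4*D)*0 + A = 0 + A = A)
(p(h(1), 9) + √(-5 + w(-8)))² = ((6 - 1*1) + √(-5 - 8))² = ((6 - 1) + √(-13))² = (5 + I*√13)²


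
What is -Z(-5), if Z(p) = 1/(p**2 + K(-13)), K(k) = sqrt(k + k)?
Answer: I/(sqrt(26) - 25*I) ≈ -0.038402 + 0.0078326*I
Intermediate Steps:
K(k) = sqrt(2)*sqrt(k) (K(k) = sqrt(2*k) = sqrt(2)*sqrt(k))
Z(p) = 1/(p**2 + I*sqrt(26)) (Z(p) = 1/(p**2 + sqrt(2)*sqrt(-13)) = 1/(p**2 + sqrt(2)*(I*sqrt(13))) = 1/(p**2 + I*sqrt(26)))
-Z(-5) = -1/((-5)**2 + I*sqrt(26)) = -1/(25 + I*sqrt(26))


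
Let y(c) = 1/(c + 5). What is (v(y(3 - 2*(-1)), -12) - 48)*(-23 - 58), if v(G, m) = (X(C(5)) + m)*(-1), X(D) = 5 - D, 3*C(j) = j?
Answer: 3186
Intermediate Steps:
C(j) = j/3
y(c) = 1/(5 + c)
v(G, m) = -10/3 - m (v(G, m) = ((5 - 5/3) + m)*(-1) = (10/3 + m)*(-1) = -10/3 - m)
(v(y(3 - 2*(-1)), -12) - 48)*(-23 - 58) = ((-10/3 - 1*(-12)) - 48)*(-23 - 58) = ((-10/3 + 12) - 48)*(-81) = (26/3 - 48)*(-81) = -118/3*(-81) = 3186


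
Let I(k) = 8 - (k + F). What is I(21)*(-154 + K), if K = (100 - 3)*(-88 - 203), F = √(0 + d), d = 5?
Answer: 368953 + 28381*√5 ≈ 4.3242e+5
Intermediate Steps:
F = √5 (F = √(0 + 5) = √5 ≈ 2.2361)
K = -28227 (K = 97*(-291) = -28227)
I(k) = 8 - k - √5 (I(k) = 8 - (k + √5) = 8 + (-k - √5) = 8 - k - √5)
I(21)*(-154 + K) = (8 - 1*21 - √5)*(-154 - 28227) = (8 - 21 - √5)*(-28381) = (-13 - √5)*(-28381) = 368953 + 28381*√5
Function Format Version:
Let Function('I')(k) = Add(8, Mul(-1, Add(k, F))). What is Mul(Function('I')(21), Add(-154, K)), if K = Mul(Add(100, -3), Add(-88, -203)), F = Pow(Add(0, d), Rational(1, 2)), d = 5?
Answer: Add(368953, Mul(28381, Pow(5, Rational(1, 2)))) ≈ 4.3242e+5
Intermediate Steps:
F = Pow(5, Rational(1, 2)) (F = Pow(Add(0, 5), Rational(1, 2)) = Pow(5, Rational(1, 2)) ≈ 2.2361)
K = -28227 (K = Mul(97, -291) = -28227)
Function('I')(k) = Add(8, Mul(-1, k), Mul(-1, Pow(5, Rational(1, 2)))) (Function('I')(k) = Add(8, Mul(-1, Add(k, Pow(5, Rational(1, 2))))) = Add(8, Add(Mul(-1, k), Mul(-1, Pow(5, Rational(1, 2))))) = Add(8, Mul(-1, k), Mul(-1, Pow(5, Rational(1, 2)))))
Mul(Function('I')(21), Add(-154, K)) = Mul(Add(8, Mul(-1, 21), Mul(-1, Pow(5, Rational(1, 2)))), Add(-154, -28227)) = Mul(Add(8, -21, Mul(-1, Pow(5, Rational(1, 2)))), -28381) = Mul(Add(-13, Mul(-1, Pow(5, Rational(1, 2)))), -28381) = Add(368953, Mul(28381, Pow(5, Rational(1, 2))))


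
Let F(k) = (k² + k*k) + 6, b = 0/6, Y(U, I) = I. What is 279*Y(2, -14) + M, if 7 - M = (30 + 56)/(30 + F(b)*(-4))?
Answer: -11740/3 ≈ -3913.3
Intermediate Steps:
b = 0 (b = 0*(⅙) = 0)
F(k) = 6 + 2*k² (F(k) = (k² + k²) + 6 = 2*k² + 6 = 6 + 2*k²)
M = -22/3 (M = 7 - (30 + 56)/(30 + (6 + 2*0²)*(-4)) = 7 - 86/(30 + (6 + 2*0)*(-4)) = 7 - 86/(30 + (6 + 0)*(-4)) = 7 - 86/(30 + 6*(-4)) = 7 - 86/(30 - 24) = 7 - 86/6 = 7 - 1*43/3 = 7 - 43/3 = -22/3 ≈ -7.3333)
279*Y(2, -14) + M = 279*(-14) - 22/3 = -3906 - 22/3 = -11740/3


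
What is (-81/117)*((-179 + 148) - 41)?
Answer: 648/13 ≈ 49.846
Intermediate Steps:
(-81/117)*((-179 + 148) - 41) = (-81*1/117)*(-31 - 41) = -9/13*(-72) = 648/13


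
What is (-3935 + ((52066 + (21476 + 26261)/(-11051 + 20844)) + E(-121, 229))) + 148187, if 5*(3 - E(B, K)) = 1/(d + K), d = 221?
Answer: 4325893392707/22034250 ≈ 1.9633e+5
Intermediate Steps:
E(B, K) = 3 - 1/(5*(221 + K))
(-3935 + ((52066 + (21476 + 26261)/(-11051 + 20844)) + E(-121, 229))) + 148187 = (-3935 + ((52066 + (21476 + 26261)/(-11051 + 20844)) + (3314 + 15*229)/(5*(221 + 229)))) + 148187 = (-3935 + ((52066 + 47737/9793) + (⅕)*(3314 + 3435)/450)) + 148187 = (-3935 + ((52066 + 47737*(1/9793)) + (⅕)*(1/450)*6749)) + 148187 = (-3935 + ((52066 + 47737/9793) + 6749/2250)) + 148187 = (-3935 + (509930075/9793 + 6749/2250)) + 148187 = (-3935 + 1147408761707/22034250) + 148187 = 1060703987957/22034250 + 148187 = 4325893392707/22034250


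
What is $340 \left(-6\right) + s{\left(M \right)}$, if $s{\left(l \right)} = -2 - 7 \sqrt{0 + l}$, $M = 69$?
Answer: $-2042 - 7 \sqrt{69} \approx -2100.1$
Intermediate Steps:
$s{\left(l \right)} = -2 - 7 \sqrt{l}$
$340 \left(-6\right) + s{\left(M \right)} = 340 \left(-6\right) - \left(2 + 7 \sqrt{69}\right) = -2040 - \left(2 + 7 \sqrt{69}\right) = -2042 - 7 \sqrt{69}$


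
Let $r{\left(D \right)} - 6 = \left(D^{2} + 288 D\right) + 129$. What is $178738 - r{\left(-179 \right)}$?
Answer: $198114$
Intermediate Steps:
$r{\left(D \right)} = 135 + D^{2} + 288 D$ ($r{\left(D \right)} = 6 + \left(\left(D^{2} + 288 D\right) + 129\right) = 6 + \left(129 + D^{2} + 288 D\right) = 135 + D^{2} + 288 D$)
$178738 - r{\left(-179 \right)} = 178738 - \left(135 + \left(-179\right)^{2} + 288 \left(-179\right)\right) = 178738 - \left(135 + 32041 - 51552\right) = 178738 - -19376 = 178738 + 19376 = 198114$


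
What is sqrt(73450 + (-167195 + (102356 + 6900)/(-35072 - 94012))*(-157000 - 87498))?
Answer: 2*sqrt(10643058046888201443)/32271 ≈ 2.0219e+5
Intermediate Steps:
sqrt(73450 + (-167195 + (102356 + 6900)/(-35072 - 94012))*(-157000 - 87498)) = sqrt(73450 + (-167195 + 109256/(-129084))*(-244498)) = sqrt(73450 + (-167195 + 109256*(-1/129084))*(-244498)) = sqrt(73450 + (-167195 - 27314/32271)*(-244498)) = sqrt(73450 - 5395577159/32271*(-244498)) = sqrt(73450 + 1319207824221182/32271) = sqrt(1319210194526132/32271) = 2*sqrt(10643058046888201443)/32271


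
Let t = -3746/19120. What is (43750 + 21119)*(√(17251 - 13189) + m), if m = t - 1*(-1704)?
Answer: 1056610078923/9560 + 64869*√4062 ≈ 1.1466e+8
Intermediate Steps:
t = -1873/9560 (t = -3746*1/19120 = -1873/9560 ≈ -0.19592)
m = 16288367/9560 (m = -1873/9560 - 1*(-1704) = -1873/9560 + 1704 = 16288367/9560 ≈ 1703.8)
(43750 + 21119)*(√(17251 - 13189) + m) = (43750 + 21119)*(√(17251 - 13189) + 16288367/9560) = 64869*(√4062 + 16288367/9560) = 64869*(16288367/9560 + √4062) = 1056610078923/9560 + 64869*√4062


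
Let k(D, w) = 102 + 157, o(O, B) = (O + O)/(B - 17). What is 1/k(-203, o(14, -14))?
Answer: 1/259 ≈ 0.0038610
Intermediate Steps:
o(O, B) = 2*O/(-17 + B) (o(O, B) = (2*O)/(-17 + B) = 2*O/(-17 + B))
k(D, w) = 259
1/k(-203, o(14, -14)) = 1/259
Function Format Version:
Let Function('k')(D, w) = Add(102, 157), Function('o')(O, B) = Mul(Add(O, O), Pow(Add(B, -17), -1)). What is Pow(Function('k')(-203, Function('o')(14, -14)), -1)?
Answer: Rational(1, 259) ≈ 0.0038610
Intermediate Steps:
Function('o')(O, B) = Mul(2, O, Pow(Add(-17, B), -1)) (Function('o')(O, B) = Mul(Mul(2, O), Pow(Add(-17, B), -1)) = Mul(2, O, Pow(Add(-17, B), -1)))
Function('k')(D, w) = 259
Pow(Function('k')(-203, Function('o')(14, -14)), -1) = Pow(259, -1) = Rational(1, 259)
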